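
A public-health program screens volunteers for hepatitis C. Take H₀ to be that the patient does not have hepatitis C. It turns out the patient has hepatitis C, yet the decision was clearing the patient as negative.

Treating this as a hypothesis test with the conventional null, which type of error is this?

'Clearing the patient as negative' corresponds to failing to reject H₀.
H₀ was not rejected but H₀ is false — a Type II error (false negative).

Type II error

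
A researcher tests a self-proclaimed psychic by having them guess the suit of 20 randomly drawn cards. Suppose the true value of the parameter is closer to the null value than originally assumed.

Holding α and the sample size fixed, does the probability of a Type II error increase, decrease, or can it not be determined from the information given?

It increases.

A smaller departure from H₀ means the test statistic under Ha is distributed closer to where it would be under H₀; rejection becomes less likely.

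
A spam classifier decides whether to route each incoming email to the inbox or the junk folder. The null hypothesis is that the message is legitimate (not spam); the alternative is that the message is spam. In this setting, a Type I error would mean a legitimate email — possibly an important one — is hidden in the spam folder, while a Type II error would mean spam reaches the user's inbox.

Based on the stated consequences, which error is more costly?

Type I error

The Type I consequence (a legitimate email — possibly an important one — is hidden in the spam folder) is more severe than the Type II consequence (spam reaches the user's inbox).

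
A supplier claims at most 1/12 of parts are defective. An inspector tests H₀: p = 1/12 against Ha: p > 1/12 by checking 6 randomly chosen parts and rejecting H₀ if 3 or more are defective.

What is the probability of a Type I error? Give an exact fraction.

14251/1492992

α = P(reject H₀ | H₀ true) = P(K ≥ 3 | p = 1/12), K ~ Binomial(6, 1/12).
Via the complement, α = 1 − Σ_{j=0}^{2} C(6,j)(1/12)^j(11/12)^{6-j} = 14251/1492992.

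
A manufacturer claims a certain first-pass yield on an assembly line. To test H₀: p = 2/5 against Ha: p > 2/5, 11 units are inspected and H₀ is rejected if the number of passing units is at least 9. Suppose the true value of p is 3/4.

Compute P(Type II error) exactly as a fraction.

β = P(fail to reject H₀ | Ha true) = P(Y ≤ 8 | p = 3/4), Y ~ Binomial(11, 3/4).
Summing C(11,j)·(3/4)^j·(1/4)^{11-j} for j = 0..8 gives 2285053/4194304.

2285053/4194304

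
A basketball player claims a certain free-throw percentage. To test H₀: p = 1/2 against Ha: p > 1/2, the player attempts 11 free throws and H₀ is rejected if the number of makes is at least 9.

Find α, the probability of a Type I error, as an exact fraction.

Under H₀, Y ~ Binomial(11, 1/2), and α = P(Y ≥ 9).
P(Y ≥ 9) = [C(11,9) + C(11,10) + C(11,11)] / 2^11 = (55 + 11 + 1) / 2048 = 67/2048.

67/2048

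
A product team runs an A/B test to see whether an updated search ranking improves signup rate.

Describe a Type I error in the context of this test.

A Type I error would mean concluding that the new design increases signup rate when in fact the new design has no effect on signup rate.

With the conventional null hypothesis that the new design has no effect on signup rate:
A Type I error is rejecting H₀ when H₀ is true.
Here that means shipping the new feature to all users when actually the new design has no effect on signup rate.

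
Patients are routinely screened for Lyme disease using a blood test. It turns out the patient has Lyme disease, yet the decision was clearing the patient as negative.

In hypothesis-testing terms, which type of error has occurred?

Type II error

The null hypothesis here is that the patient does not have Lyme disease.
'Clearing the patient as negative' corresponds to failing to reject H₀.
H₀ was not rejected but H₀ is false — a Type II error (false negative).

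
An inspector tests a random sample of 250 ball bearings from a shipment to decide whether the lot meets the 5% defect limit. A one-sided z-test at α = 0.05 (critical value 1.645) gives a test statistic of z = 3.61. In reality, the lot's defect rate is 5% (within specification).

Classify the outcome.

The conventional null hypothesis is that the lot's defect rate is 5% (within specification).
Since z = 3.61 > z* = 1.645, H₀ is rejected.
H₀ is true (actually the lot's defect rate is 5% (within specification)).
Rejecting a true H₀ is a Type I error.

Type I error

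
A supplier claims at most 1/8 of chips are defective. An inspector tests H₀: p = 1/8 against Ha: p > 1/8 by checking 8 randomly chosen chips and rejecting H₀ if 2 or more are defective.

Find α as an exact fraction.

Under H₀, K ~ Binomial(8, 1/8); the Type I error rate is P(K ≥ 2).
Via the complement, α = 1 − Σ_{j=0}^{1} C(8,j)(1/8)^j(7/8)^{8-j} = 4424071/16777216.

4424071/16777216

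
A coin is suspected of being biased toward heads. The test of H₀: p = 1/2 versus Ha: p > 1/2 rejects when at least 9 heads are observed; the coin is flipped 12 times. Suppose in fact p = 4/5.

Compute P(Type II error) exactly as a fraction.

10030813/48828125

β = P(fail to reject H₀ | Ha true) = P(Y ≤ 8 | p = 4/5), Y ~ Binomial(12, 4/5).
Adding the binomial probabilities P(Y=0)+…+P(Y=8) at p = 4/5 gives 10030813/48828125.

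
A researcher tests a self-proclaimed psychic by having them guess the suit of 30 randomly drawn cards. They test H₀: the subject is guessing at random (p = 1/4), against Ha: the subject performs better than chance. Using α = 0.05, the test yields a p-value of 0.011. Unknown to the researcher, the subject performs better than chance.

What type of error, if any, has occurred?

Since p = 0.011 < α = 0.05, H₀ is rejected.
H₀ is false (actually the subject performs better than chance).
The decision matches the true state — no error.

No error (correct decision).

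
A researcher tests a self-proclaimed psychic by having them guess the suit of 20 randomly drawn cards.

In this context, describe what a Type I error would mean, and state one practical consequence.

A Type I error would mean concluding that the subject performs better than chance when in fact the subject is guessing at random (p = 1/4). Consequence: a lucky guesser is credited with psychic ability.

With the conventional null hypothesis that the subject is guessing at random (p = 1/4):
A Type I error is rejecting H₀ when H₀ is true.
Here that means concluding the subject has some ability beyond chance when actually the subject is guessing at random (p = 1/4).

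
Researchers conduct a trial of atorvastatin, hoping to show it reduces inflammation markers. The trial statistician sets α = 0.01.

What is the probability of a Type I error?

The significance level α is, by definition, the probability of a Type I error — P(reject H₀ | H₀ true).

0.01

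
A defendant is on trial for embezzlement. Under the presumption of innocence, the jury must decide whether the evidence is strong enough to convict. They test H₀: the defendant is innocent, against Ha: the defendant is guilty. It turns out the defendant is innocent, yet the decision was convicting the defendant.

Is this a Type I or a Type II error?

'Convicting the defendant' corresponds to rejecting H₀.
H₀ was rejected but H₀ is true — a Type I error (false positive).

Type I error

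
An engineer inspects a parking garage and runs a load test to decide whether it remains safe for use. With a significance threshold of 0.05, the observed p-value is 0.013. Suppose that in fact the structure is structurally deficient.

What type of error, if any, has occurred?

The conventional null hypothesis is that the structure meets the required load capacity (safe).
Since p = 0.013 < α = 0.05, H₀ is rejected.
H₀ is false (actually the structure is structurally deficient).
The decision matches the true state — no error.

No error (correct decision).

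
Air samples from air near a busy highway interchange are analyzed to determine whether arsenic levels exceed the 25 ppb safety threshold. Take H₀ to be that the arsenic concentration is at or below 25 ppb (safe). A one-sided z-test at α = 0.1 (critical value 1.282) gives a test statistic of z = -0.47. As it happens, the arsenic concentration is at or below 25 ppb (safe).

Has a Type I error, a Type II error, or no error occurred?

No error — this is a correct decision.

Since z = -0.47 ≤ z* = 1.282, H₀ is not rejected.
H₀ is true (actually the arsenic concentration is at or below 25 ppb (safe)).
The decision matches the true state — no error.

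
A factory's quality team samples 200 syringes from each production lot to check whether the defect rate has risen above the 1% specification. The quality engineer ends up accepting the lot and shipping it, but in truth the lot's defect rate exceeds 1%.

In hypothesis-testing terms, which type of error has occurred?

The null hypothesis here is that the lot's defect rate is 1% (within specification).
'Accepting the lot and shipping it' corresponds to failing to reject H₀.
H₀ was not rejected but H₀ is false — a Type II error (false negative).

Type II error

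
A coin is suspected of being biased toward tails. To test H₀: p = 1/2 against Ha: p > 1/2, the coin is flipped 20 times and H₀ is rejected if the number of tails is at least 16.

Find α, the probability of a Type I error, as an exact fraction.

1549/262144

α = P(reject H₀ | H₀ true) = P(Y ≥ 16 | p = 1/2), with Y ~ Binomial(20, 1/2).
Summing the upper tail: (4845 + 1140 + 190 + 20 + 1) / 2^20 = 6196/1048576 = 1549/262144.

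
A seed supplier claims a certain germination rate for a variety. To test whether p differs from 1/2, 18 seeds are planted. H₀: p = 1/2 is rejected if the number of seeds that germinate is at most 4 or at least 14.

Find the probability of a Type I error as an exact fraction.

253/8192

Under H₀, K ~ Binomial(18, 1/2); α is the probability of landing in either tail, P(K ≤ 4) + P(K ≥ 14).
The two tails are symmetric, so α = 2·(1 + 18 + 153 + 816 + 3060)/2^18 = 8096/262144 = 253/8192.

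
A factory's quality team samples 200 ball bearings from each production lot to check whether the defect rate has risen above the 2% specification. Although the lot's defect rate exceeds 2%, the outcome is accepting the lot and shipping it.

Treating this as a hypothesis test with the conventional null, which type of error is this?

The null hypothesis here is that the lot's defect rate is 2% (within specification).
'Accepting the lot and shipping it' corresponds to failing to reject H₀.
H₀ was not rejected but H₀ is false — a Type II error (false negative).

Type II error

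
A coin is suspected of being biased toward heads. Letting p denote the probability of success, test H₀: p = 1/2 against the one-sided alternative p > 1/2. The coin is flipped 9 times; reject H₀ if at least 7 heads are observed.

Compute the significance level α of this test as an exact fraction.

Under H₀, S ~ Binomial(9, 1/2), and α = P(S ≥ 7).
That's C(9,7) + C(9,8) + C(9,9) over 2^9, i.e. (36 + 9 + 1)/512 = 46/512 = 23/256.

23/256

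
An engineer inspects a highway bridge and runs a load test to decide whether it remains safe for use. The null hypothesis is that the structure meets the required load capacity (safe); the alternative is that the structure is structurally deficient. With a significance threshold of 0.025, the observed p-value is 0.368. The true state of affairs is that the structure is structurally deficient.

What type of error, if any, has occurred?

Since p = 0.368 ≥ α = 0.025, H₀ is not rejected.
H₀ is false (actually the structure is structurally deficient).
Failing to reject a false H₀ is a Type II error.

Type II error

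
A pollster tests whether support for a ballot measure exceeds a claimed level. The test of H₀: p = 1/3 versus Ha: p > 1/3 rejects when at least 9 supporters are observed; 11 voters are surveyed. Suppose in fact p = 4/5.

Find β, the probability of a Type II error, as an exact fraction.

3736313/9765625

β = P(fail to reject H₀ | Ha true) = P(S ≤ 8 | p = 4/5), S ~ Binomial(11, 4/5).
Equivalently, β = 1 − P(S ≥ 9) = 3736313/9765625.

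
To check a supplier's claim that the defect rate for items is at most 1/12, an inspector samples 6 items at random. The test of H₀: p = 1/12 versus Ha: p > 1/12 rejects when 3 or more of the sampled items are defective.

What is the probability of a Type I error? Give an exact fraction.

The significance level is the probability, assuming p = 1/12, of seeing 3 or more defectives in 6 draws.
α = 1 − P(Y ≤ 2) = 1 − 1478741/1492992 = 14251/1492992.

14251/1492992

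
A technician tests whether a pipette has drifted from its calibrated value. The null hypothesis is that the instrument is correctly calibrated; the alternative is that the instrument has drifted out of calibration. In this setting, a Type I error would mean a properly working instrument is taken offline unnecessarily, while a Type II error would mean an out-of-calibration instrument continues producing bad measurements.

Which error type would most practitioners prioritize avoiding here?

Type II error

The Type II consequence (an out-of-calibration instrument continues producing bad measurements) is more severe than the Type I consequence (a properly working instrument is taken offline unnecessarily).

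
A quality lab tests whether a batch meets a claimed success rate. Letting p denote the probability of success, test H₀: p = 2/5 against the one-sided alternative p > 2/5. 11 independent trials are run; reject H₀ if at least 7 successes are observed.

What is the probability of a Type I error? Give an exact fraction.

α = P(reject H₀ | H₀ true) = P(S ≥ 7 | p = 2/5), with S ~ Binomial(11, 2/5).
Adding the binomial terms for j = 7 through 11 with p = 2/5 yields 194048/1953125.

194048/1953125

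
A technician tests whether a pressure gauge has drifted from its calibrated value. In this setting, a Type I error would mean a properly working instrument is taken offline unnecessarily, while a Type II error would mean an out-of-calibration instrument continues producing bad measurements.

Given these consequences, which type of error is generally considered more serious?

The Type II consequence (an out-of-calibration instrument continues producing bad measurements) is more severe than the Type I consequence (a properly working instrument is taken offline unnecessarily).

Type II error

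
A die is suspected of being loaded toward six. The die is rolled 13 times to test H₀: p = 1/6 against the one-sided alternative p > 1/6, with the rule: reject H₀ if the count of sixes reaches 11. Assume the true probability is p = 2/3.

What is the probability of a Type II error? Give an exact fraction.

A Type II error is failing to reject when Ha holds: with p = 2/3, β = P(S ≤ 10).
Summing C(13,j)·(2/3)^j·(1/3)^{13-j} for j = 0..10 gives 50857/59049.

50857/59049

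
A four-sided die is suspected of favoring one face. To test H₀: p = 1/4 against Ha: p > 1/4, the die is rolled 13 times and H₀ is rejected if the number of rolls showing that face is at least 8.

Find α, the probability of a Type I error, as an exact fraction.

Under H₀, X ~ Binomial(13, 1/4), and α = P(X ≥ 8).
Summing C(13,j)(1/4)^j(3/4)^{13−j} for j = 8,…,13 gives 23695/4194304.

23695/4194304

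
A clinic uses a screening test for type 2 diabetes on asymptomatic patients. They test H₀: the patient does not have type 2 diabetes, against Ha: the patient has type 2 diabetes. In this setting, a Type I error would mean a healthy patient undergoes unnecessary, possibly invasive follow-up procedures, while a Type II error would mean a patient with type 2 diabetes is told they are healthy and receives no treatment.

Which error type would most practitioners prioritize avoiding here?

The Type II consequence (a patient with type 2 diabetes is told they are healthy and receives no treatment) is more severe than the Type I consequence (a healthy patient undergoes unnecessary, possibly invasive follow-up procedures).

Type II error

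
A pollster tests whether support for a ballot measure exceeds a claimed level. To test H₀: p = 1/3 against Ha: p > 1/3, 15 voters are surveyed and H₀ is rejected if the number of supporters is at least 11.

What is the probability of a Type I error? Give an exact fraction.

The Type I error probability is α = P(K ≥ 11) computed under H₀, where K ~ Binomial(15, 1/3).
Summing C(15,j)(1/3)^j(2/3)^{15−j} for j = 11,…,15 gives 25931/14348907.

25931/14348907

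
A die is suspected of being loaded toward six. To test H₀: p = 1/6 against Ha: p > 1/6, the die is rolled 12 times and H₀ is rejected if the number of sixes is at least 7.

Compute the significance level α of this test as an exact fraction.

The Type I error probability is α = P(Y ≥ 7) computed under H₀, where Y ~ Binomial(12, 1/6).
Summing C(12,j)(1/6)^j(5/6)^{12−j} for j = 7,…,12 gives 468931/362797056.

468931/362797056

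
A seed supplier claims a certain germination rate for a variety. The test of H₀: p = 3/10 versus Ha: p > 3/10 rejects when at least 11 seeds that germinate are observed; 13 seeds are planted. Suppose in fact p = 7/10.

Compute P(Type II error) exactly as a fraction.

β = P(fail to reject H₀ | Ha true) = P(Y ≤ 10 | p = 7/10), Y ~ Binomial(13, 7/10).
Equivalently, β = 1 − P(Y ≥ 11) = 7788298257/9765625000.

7788298257/9765625000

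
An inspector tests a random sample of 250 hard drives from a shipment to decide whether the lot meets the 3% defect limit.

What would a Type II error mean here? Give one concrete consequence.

With the conventional null hypothesis that the lot's defect rate is 3% (within specification):
A Type II error is failing to reject H₀ when H₀ is false.
Here that means accepting the lot and shipping it when actually the lot's defect rate exceeds 3%.

A Type II error would mean concluding that the lot's defect rate is 3% (within specification) (or at least failing to establish that the lot's defect rate exceeds 3%) when in fact the lot's defect rate exceeds 3%. Consequence: customers receive hard drives with an unacceptably high defect rate.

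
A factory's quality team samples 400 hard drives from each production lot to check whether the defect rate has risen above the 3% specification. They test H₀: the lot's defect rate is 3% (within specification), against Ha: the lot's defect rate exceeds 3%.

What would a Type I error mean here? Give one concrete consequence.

A Type I error would mean concluding that the lot's defect rate exceeds 3% when in fact the lot's defect rate is 3% (within specification). Consequence: a good lot is scrapped, wasting material and production time.

A Type I error is rejecting H₀ when H₀ is true.
Here that means rejecting the lot and scrapping or reworking it when actually the lot's defect rate is 3% (within specification).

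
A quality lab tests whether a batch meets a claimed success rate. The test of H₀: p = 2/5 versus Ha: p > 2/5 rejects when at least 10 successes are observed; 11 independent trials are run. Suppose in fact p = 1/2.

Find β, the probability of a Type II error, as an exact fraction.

509/512

Under the alternative p = 1/2, S ~ Binomial(11, 1/2); β is the probability the test does not reject, P(S < 10).
Equivalently, β = 1 − P(S ≥ 10) = 509/512.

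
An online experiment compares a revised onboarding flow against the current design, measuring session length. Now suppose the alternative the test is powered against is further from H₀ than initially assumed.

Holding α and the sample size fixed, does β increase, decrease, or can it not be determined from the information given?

It decreases.

A larger true effect moves the Ha sampling distribution further from the H₀ critical value, making rejection more likely when Ha is true.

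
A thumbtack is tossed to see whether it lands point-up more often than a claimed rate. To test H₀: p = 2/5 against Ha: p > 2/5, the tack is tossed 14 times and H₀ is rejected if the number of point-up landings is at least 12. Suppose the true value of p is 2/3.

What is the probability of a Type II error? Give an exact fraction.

A Type II error is failing to reject when Ha holds: with p = 2/3, β = P(K ≤ 11).
Equivalently, β = 1 − P(K ≥ 12) = 1426387/1594323.

1426387/1594323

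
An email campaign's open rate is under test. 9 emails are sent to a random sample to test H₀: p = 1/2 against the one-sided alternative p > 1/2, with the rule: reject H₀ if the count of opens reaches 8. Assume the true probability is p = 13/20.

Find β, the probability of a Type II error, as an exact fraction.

112501116301/128000000000

A Type II error is failing to reject when Ha holds: with p = 13/20, β = P(K ≤ 7).
Summing C(9,j)·(13/20)^j·(7/20)^{9-j} for j = 0..7 gives 112501116301/128000000000.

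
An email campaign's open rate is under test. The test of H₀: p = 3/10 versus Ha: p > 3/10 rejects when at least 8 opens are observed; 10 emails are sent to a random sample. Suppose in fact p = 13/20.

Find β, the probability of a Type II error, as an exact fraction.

1890285078059/2560000000000

Under the alternative p = 13/20, S ~ Binomial(10, 13/20); β is the probability the test does not reject, P(S < 8).
Adding the binomial probabilities P(S=0)+…+P(S=7) at p = 13/20 gives 1890285078059/2560000000000.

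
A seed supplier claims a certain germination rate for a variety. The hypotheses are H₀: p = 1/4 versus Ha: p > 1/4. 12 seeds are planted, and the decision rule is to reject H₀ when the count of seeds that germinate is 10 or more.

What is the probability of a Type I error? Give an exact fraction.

631/16777216

The Type I error probability is α = P(S ≥ 10) computed under H₀, where S ~ Binomial(12, 1/4).
Summing C(12,j)(1/4)^j(3/4)^{12−j} for j = 10,…,12 gives 631/16777216.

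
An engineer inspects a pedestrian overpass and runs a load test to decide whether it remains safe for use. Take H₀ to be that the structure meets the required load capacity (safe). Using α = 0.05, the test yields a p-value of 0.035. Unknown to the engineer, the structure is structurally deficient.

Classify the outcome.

Since p = 0.035 < α = 0.05, H₀ is rejected.
H₀ is false (actually the structure is structurally deficient).
The decision matches the true state — no error.

No error — this is a correct decision.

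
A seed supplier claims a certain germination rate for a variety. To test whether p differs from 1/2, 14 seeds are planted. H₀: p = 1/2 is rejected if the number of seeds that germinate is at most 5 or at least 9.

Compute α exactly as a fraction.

3473/8192

The significance level is the null-hypothesis probability of the rejection region {≤5} ∪ {≥9}.
The two tails are symmetric, so α = 2·(1 + 14 + 91 + 364 + 1001 + 2002)/2^14 = 6946/16384 = 3473/8192.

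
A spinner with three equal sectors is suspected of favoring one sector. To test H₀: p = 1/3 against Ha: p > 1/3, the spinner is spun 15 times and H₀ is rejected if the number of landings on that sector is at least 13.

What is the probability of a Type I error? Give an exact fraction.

451/14348907

Under H₀, X ~ Binomial(15, 1/3), and α = P(X ≥ 13).
P(X ≥ 13) = Σ_{j=13}^{15} C(15,j)·(1/3)^j·(2/3)^{15-j} = 451/14348907.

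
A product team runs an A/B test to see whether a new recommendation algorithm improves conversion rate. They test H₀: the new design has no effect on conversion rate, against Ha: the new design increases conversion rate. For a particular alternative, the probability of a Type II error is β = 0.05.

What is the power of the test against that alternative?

0.95

Power = 1 − β = 1 − 0.05 = 0.95.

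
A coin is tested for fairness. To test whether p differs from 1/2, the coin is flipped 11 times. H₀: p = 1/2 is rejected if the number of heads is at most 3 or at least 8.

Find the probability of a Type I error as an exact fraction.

29/128

α = P(Y ≤ 3 or Y ≥ 8 | p = 1/2), Y ~ Binomial(11, 1/2).
Each tail has probability (1 + 11 + 55 + 165)/2048; doubling gives α = 464/2048 = 29/128.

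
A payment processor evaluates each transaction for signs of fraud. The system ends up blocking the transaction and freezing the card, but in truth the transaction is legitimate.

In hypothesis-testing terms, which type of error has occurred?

The null hypothesis here is that the transaction is legitimate.
'Blocking the transaction and freezing the card' corresponds to rejecting H₀.
H₀ was rejected but H₀ is true — a Type I error (false positive).

Type I error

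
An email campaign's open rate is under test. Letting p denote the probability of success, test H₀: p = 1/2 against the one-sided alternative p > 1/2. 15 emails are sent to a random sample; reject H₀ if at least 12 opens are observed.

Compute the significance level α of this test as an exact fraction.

The Type I error probability is α = P(X ≥ 12) computed under H₀, where X ~ Binomial(15, 1/2).
That's C(15,12) + C(15,13) + C(15,14) + C(15,15) over 2^15, i.e. (455 + 105 + 15 + 1)/32768 = 576/32768 = 9/512.

9/512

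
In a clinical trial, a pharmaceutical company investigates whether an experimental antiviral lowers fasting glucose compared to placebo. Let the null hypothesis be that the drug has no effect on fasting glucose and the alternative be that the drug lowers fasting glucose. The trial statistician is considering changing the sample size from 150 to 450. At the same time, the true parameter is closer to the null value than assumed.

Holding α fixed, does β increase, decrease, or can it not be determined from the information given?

The first change alone would make β decrease; the second alone would make β increase. Which effect dominates depends on the magnitudes, which are not given.

Cannot be determined from the information given.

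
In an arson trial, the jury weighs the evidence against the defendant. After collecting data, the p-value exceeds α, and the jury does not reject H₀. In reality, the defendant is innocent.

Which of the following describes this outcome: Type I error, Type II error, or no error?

No error (correct decision).

The conventional null hypothesis here is that the defendant is innocent.
The test retained a true H₀ — the decision matches the true state.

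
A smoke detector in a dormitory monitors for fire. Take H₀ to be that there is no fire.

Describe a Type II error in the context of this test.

A Type II error would mean concluding that there is no fire (or at least failing to establish that there is a fire) when in fact there is a fire.

A Type II error is failing to reject H₀ when H₀ is false.
Here that means remaining silent when actually there is a fire.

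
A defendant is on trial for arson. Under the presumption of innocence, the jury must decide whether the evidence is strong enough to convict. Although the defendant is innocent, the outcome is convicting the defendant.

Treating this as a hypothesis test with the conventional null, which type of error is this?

Type I error

The null hypothesis here is that the defendant is innocent.
'Convicting the defendant' corresponds to rejecting H₀.
H₀ was rejected but H₀ is true — a Type I error (false positive).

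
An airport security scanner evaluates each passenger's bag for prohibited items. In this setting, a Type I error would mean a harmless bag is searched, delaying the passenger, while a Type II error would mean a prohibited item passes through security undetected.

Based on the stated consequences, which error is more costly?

The Type II consequence (a prohibited item passes through security undetected) is more severe than the Type I consequence (a harmless bag is searched, delaying the passenger).

Type II error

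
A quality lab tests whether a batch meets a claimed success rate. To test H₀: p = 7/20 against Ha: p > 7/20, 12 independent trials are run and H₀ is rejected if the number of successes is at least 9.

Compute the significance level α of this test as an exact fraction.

Under H₀, X ~ Binomial(12, 7/20), and α = P(X ≥ 9).
Adding the binomial terms for j = 9 through 12 with p = 7/20 yields 4595509118767/819200000000000.

4595509118767/819200000000000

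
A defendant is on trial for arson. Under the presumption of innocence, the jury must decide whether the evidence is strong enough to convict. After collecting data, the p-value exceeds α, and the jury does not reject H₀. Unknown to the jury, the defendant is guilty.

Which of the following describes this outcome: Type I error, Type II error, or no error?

Type II error

The conventional null hypothesis here is that the defendant is innocent.
H₀ was not rejected, but H₀ is actually false.
Failing to reject a false null hypothesis is a Type II error (false negative).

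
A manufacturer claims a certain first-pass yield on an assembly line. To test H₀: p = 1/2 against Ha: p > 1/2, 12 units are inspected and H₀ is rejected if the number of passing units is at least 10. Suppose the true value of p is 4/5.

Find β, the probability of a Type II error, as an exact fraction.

A Type II error is failing to reject when Ha holds: with p = 4/5, β = P(Y ≤ 9).
Adding the binomial probabilities P(Y=0)+…+P(Y=9) at p = 4/5 gives 21565149/48828125.

21565149/48828125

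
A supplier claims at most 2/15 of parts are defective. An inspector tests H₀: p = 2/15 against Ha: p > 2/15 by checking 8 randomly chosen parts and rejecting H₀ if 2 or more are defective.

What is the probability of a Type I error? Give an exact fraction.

α = P(reject H₀ | H₀ true) = P(S ≥ 2 | p = 2/15), S ~ Binomial(8, 2/15).
Via the complement, α = 1 − Σ_{j=0}^{1} C(8,j)(2/15)^j(13/15)^{8-j} = 743183632/2562890625.

743183632/2562890625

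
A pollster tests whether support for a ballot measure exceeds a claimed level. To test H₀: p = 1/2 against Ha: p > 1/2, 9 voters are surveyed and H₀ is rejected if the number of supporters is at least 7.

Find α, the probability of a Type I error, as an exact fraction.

23/256

Under H₀, Y ~ Binomial(9, 1/2), and α = P(Y ≥ 7).
P(Y ≥ 7) = [C(9,7) + C(9,8) + C(9,9)] / 2^9 = (36 + 9 + 1) / 512 = 46/512 = 23/256.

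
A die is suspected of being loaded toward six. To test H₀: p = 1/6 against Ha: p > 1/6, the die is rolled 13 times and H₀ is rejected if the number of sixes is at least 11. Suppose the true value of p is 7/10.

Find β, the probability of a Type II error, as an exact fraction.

7788298257/9765625000

Under the alternative p = 7/10, S ~ Binomial(13, 7/10); β is the probability the test does not reject, P(S < 11).
Summing C(13,j)·(7/10)^j·(3/10)^{13-j} for j = 0..10 gives 7788298257/9765625000.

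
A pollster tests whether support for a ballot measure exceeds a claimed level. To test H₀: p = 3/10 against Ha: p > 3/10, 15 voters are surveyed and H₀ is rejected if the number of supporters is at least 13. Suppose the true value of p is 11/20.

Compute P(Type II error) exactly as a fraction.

A Type II error is failing to reject when Ha holds: with p = 11/20, β = P(S ≤ 12).
Equivalently, β = 1 − P(S ≥ 13) = 32418940857512713659/32768000000000000000.

32418940857512713659/32768000000000000000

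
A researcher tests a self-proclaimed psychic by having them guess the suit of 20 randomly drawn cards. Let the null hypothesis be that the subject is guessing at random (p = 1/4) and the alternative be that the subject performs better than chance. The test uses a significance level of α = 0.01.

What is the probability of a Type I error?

0.01

The significance level α is, by definition, the probability of a Type I error — P(reject H₀ | H₀ true).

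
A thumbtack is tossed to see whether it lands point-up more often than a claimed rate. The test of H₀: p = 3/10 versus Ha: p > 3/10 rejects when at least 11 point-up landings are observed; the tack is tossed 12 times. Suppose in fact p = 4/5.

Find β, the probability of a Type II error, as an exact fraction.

A Type II error is failing to reject when Ha holds: with p = 4/5, β = P(K ≤ 10).
Adding the binomial probabilities P(K=0)+…+P(K=10) at p = 4/5 gives 177031761/244140625.

177031761/244140625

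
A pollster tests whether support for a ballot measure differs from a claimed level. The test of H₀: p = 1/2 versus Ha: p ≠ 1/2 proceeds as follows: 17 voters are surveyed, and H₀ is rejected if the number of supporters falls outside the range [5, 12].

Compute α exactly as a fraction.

The significance level is the null-hypothesis probability of the rejection region {≤4} ∪ {≥13}.
Each tail has probability (1 + 17 + 136 + 680 + 2380)/131072; doubling gives α = 6428/131072 = 1607/32768.

1607/32768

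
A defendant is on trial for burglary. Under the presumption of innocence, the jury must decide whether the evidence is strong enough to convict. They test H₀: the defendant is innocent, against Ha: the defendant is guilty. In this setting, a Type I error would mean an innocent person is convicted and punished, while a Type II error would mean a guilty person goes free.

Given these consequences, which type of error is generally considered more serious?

The Type I consequence (an innocent person is convicted and punished) is more severe than the Type II consequence (a guilty person goes free).

Type I error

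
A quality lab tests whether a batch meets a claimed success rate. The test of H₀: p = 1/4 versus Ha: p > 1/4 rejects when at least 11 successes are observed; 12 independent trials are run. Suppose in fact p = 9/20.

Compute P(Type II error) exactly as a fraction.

4091575270595131/4096000000000000

β = P(fail to reject H₀ | Ha true) = P(S ≤ 10 | p = 9/20), S ~ Binomial(12, 9/20).
Adding the binomial probabilities P(S=0)+…+P(S=10) at p = 9/20 gives 4091575270595131/4096000000000000.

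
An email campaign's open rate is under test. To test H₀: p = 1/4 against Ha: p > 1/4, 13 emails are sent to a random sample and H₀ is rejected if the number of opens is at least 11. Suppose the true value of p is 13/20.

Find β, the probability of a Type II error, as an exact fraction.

36323681060626281/40960000000000000

β = P(fail to reject H₀ | Ha true) = P(X ≤ 10 | p = 13/20), X ~ Binomial(13, 13/20).
Summing C(13,j)·(13/20)^j·(7/20)^{13-j} for j = 0..10 gives 36323681060626281/40960000000000000.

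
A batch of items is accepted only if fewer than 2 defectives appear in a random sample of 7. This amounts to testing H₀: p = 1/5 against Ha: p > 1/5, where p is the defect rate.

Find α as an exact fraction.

The significance level is the probability, assuming p = 1/5, of seeing 2 or more defectives in 7 draws.
Via the complement, α = 1 − Σ_{j=0}^{1} C(7,j)(1/5)^j(4/5)^{7-j} = 33069/78125.

33069/78125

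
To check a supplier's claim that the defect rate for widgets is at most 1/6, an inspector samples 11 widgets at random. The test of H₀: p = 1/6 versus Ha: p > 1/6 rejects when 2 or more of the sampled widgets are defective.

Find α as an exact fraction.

α = P(reject H₀ | H₀ true) = P(K ≥ 2 | p = 1/6), K ~ Binomial(11, 1/6).
Via the complement, α = 1 − Σ_{j=0}^{1} C(11,j)(1/6)^j(5/6)^{11-j} = 12909191/22674816.

12909191/22674816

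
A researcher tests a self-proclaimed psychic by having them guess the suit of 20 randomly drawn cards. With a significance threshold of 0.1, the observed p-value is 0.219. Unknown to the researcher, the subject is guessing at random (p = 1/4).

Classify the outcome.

No error (correct decision).

The conventional null hypothesis is that the subject is guessing at random (p = 1/4).
Since p = 0.219 ≥ α = 0.1, H₀ is not rejected.
H₀ is true (actually the subject is guessing at random (p = 1/4)).
The decision matches the true state — no error.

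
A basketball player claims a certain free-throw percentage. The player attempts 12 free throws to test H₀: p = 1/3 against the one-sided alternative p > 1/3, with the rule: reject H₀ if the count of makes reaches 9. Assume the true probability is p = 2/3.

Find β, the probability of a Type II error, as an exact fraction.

β = P(fail to reject H₀ | Ha true) = P(X ≤ 8 | p = 2/3), X ~ Binomial(12, 2/3).
Summing C(12,j)·(2/3)^j·(1/3)^{12-j} for j = 0..8 gives 107515/177147.

107515/177147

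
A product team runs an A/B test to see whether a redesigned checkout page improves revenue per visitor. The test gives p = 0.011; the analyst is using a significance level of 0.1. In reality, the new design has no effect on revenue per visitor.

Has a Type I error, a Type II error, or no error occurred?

Type I error

The conventional null hypothesis is that the new design has no effect on revenue per visitor.
Since p = 0.011 < α = 0.1, H₀ is rejected.
H₀ is true (actually the new design has no effect on revenue per visitor).
Rejecting a true H₀ is a Type I error.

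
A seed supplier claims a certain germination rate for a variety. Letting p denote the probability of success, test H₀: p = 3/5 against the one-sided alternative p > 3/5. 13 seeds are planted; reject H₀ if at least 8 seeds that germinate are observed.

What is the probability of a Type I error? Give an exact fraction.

α = P(reject H₀ | H₀ true) = P(Y ≥ 8 | p = 3/5), with Y ~ Binomial(13, 3/5).
Summing C(13,j)(3/5)^j(2/5)^{13−j} for j = 8,…,13 gives 701167509/1220703125.

701167509/1220703125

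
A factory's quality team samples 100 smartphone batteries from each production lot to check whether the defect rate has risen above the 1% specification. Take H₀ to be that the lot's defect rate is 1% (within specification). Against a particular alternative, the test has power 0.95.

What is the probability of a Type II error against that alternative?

0.05

Power = 1 − β, so β = 1 − 0.95 = 0.05.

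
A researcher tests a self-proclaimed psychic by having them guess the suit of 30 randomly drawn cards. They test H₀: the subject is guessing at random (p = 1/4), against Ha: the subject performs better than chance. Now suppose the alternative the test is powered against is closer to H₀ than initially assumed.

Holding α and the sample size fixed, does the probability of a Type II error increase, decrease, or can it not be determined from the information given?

When the true parameter is near the null value, the test has a harder time distinguishing Ha from H₀.

It increases.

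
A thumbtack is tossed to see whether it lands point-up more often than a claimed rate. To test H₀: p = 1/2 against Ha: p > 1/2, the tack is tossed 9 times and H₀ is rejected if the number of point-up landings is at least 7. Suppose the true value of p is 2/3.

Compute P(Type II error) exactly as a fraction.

12259/19683

A Type II error is failing to reject when Ha holds: with p = 2/3, β = P(X ≤ 6).
Equivalently, β = 1 − P(X ≥ 7) = 12259/19683.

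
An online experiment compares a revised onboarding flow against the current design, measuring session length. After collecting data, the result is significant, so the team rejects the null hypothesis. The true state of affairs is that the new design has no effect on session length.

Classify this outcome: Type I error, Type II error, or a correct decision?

The conventional null hypothesis here is that the new design has no effect on session length.
H₀ was rejected, but H₀ is actually true.
Rejecting a true null hypothesis is a Type I error (false positive).

Type I error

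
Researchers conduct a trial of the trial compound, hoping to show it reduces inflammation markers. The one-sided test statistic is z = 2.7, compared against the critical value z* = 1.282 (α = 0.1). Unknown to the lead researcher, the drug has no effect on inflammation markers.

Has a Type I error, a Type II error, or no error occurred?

Type I error

The conventional null hypothesis is that the drug has no effect on inflammation markers.
Since z = 2.7 > z* = 1.282, H₀ is rejected.
H₀ is true (actually the drug has no effect on inflammation markers).
Rejecting a true H₀ is a Type I error.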